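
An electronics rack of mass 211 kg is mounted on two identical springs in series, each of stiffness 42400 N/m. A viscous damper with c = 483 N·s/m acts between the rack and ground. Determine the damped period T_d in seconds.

0.631 s

Series springs: 1/k_eq = 2/42400, so k_eq = 42400/2 = 21200 N/m.
ω_n = √(k_eq/m) = √(21200/211) = 10.02 rad/s.
Critical damping c_c = 2√(k_eq·m) = 2√(21200 × 211) = 4230 N·s/m, so ζ = c/c_c = 483/4230 = 0.1142.
ω_d = ω_n√(1 − ζ²) = 10.02 × √(1 − 0.0130) = 9.958 rad/s.
T_d = 2π/ω_d = 0.6310 s.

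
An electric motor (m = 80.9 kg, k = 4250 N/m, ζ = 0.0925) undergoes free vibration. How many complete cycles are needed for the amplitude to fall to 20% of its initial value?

Logarithmic decrement δ = 2πζ/√(1 − ζ²) = 2π × 0.09250/√(1 − 0.00856) = 0.5837.
x_n/x₀ = e^(−nδ) ≤ 0.2; take ln: n ≥ ln(1/0.2)/δ = 1.609/0.5837 = 2.757.
So 3 complete cycles are required.

3 cycles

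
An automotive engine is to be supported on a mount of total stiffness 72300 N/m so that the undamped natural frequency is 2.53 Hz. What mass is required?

286 kg

ω_n = 2πf_n = 2π × 2.53 = 15.90 rad/s.
m = k/ω_n² = 72300/15.90² = 72300/252.7 = 286.1 kg.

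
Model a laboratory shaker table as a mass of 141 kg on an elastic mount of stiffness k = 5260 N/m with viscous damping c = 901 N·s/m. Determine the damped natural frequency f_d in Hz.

ω_n = √(k/m) = √(5260/141) = 6.108 rad/s.
Critical damping c_c = 2√(k·m) = 2√(5260 × 141) = 1722 N·s/m, so ζ = c/c_c = 901/1722 = 0.5231.
ω_d = ω_n√(1 − ζ²) = 6.108 × √(1 − 0.274) = 5.205 rad/s.
f_d = ω_d/(2π) = 0.8285 Hz.

0.828 Hz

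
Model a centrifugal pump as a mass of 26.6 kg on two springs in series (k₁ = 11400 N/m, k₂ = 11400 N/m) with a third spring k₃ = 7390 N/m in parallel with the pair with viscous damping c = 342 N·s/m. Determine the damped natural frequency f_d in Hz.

Series pair: k_s = k₁k₂/(k₁+k₂) = (11400)(11400)/(11400 + 11400) = 5700 N/m. In parallel with k₃: k_eq = 5700 + 7390 = 13090 N/m.
ω_n = √(k_eq/m) = √(13090/26.6) = 22.18 rad/s.
Critical damping c_c = 2√(k_eq·m) = 2√(13090 × 26.6) = 1180 N·s/m, so ζ = c/c_c = 342/1180 = 0.2898.
ω_d = ω_n√(1 − ζ²) = 22.18 × √(1 − 0.0840) = 21.23 rad/s.
f_d = ω_d/(2π) = 3.379 Hz.

3.38 Hz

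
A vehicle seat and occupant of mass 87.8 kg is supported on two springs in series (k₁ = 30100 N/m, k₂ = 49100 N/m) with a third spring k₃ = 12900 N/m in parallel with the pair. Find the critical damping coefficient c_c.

3330 N·s/m

Series pair: k_s = k₁k₂/(k₁+k₂) = (30100)(49100)/(30100 + 49100) = 18660 N/m. In parallel with k₃: k_eq = 18660 + 12900 = 31560 N/m.
c_c = 2√(k_eq·m) = 2√(31560 × 87.8) = 2 × 1665 = 3329 N·s/m.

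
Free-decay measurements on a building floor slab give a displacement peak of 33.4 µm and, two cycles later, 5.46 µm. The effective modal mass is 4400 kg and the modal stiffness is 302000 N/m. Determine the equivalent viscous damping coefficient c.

10400 N·s/m

Logarithmic decrement δ = (1/n)·ln(x₀/x_n) = (1/2)·ln(33.4/5.46) = (1/2)·ln(6.117) = 0.9056.
ζ = δ/√(4π² + δ²) = 0.9056/√(39.48 + 0.820) = 0.9056/6.348 = 0.1426.
c = ζ · 2√(km) = 0.1426 × 2√(302000 × 4400) = 0.1426 × 72910 = 10400 N·s/m.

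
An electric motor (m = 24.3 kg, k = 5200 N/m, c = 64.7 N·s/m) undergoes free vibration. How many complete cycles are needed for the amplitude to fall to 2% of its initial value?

7 cycles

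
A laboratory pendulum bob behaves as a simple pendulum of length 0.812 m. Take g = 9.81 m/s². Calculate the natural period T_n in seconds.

For a simple pendulum ω_n = √(g/L) = √(9.81/0.812) = √12.08 = 3.476 rad/s.
T_n = 2π/ω_n = 6.283/3.476 = 1.808 s.

1.81 s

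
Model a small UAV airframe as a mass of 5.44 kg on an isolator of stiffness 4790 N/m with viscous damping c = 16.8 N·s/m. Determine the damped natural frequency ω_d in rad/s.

29.6 rad/s

ω_n = √(k/m) = √(4790/5.44) = 29.67 rad/s.
Critical damping c_c = 2√(k·m) = 2√(4790 × 5.44) = 322.8 N·s/m, so ζ = c/c_c = 16.8/322.8 = 0.05204.
ω_d = ω_n√(1 − ζ²) = 29.67 × √(1 − 0.00271) = 29.63 rad/s.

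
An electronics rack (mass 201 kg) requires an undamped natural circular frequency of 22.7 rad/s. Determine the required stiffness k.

104000 N/m

k = m·ω_n² = 201 × 22.70² = 201 × 515.3 = 103600 N/m.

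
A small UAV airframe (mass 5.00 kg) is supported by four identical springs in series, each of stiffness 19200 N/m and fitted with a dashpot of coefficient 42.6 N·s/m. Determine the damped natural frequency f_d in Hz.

4.88 Hz

Series springs: 1/k_eq = 4/19200, so k_eq = 19200/4 = 4800 N/m.
ω_n = √(k_eq/m) = √(4800/5.00) = 30.98 rad/s.
Critical damping c_c = 2√(k_eq·m) = 2√(4800 × 5.00) = 309.8 N·s/m, so ζ = c/c_c = 42.6/309.8 = 0.1375.
ω_d = ω_n√(1 − ζ²) = 30.98 × √(1 − 0.0189) = 30.69 rad/s.
f_d = ω_d/(2π) = 4.884 Hz.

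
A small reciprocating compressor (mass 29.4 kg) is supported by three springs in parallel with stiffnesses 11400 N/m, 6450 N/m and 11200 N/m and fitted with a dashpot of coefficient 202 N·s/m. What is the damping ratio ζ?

0.109

Parallel springs add: k_eq = 11400 + 6450 + 11200 = 29050 N/m.
ω_n = √(k_eq/m) = √(29050/29.4) = 31.43 rad/s.
Critical damping c_c = 2√(k_eq·m) = 2√(29050 × 29.4) = 1848 N·s/m, so ζ = c/c_c = 202/1848 = 0.1093.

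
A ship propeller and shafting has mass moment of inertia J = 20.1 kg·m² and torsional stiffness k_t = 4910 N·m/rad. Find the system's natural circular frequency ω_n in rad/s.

ω_n = √(k_t/J) = √(4910/20.1) = √244.3 = 15.63 rad/s.

15.6 rad/s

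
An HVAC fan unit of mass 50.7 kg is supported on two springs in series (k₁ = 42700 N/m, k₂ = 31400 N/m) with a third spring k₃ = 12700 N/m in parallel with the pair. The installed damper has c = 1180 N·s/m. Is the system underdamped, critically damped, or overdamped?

underdamped

Series pair: k_s = k₁k₂/(k₁+k₂) = (42700)(31400)/(42700 + 31400) = 18090 N/m. In parallel with k₃: k_eq = 18090 + 12700 = 30790 N/m.
c_c = 2√(k_eq·m) = 2499 N·s/m; ζ = c/c_c = 1180/2499 = 0.472.
Since ζ < 1 the system is underdamped.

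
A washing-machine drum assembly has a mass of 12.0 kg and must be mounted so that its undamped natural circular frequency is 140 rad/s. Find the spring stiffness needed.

k = m·ω_n² = 12.0 × 140.0² = 12.0 × 19600 = 235200 N/m.

235000 N/m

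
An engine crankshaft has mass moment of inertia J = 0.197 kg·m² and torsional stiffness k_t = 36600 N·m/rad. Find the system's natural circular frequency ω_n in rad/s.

431 rad/s

ω_n = √(k_t/J) = √(36600/0.197) = √185800 = 431.0 rad/s.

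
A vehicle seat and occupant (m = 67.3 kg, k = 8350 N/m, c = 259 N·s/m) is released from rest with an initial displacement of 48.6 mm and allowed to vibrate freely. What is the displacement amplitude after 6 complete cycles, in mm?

0.0653 mm

ζ = c/(2√(km)) = 259/(2√(8350 × 67.3)) = 259/1499 = 0.1728.
Logarithmic decrement δ = 2πζ/√(1 − ζ²) = 2π × 0.1728/√(1 − 0.0298) = 1.102.
After n cycles, x_n/x₀ = e^(−nδ), so x_6 = 48.6 × e^(−6 × 1.102) = 48.6 × 0.001344 = 0.06533 mm.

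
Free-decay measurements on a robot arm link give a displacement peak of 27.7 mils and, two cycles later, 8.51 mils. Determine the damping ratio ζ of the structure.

0.0935

Logarithmic decrement δ = (1/n)·ln(x₀/x_n) = (1/2)·ln(27.7/8.51) = (1/2)·ln(3.255) = 0.5901.
ζ = δ/√(4π² + δ²) = 0.5901/√(39.48 + 0.348) = 0.5901/6.311 = 0.09351.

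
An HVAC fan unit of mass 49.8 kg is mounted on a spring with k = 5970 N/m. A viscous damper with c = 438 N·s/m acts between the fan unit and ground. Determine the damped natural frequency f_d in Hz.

1.60 Hz

ω_n = √(k/m) = √(5970/49.8) = 10.95 rad/s.
Critical damping c_c = 2√(k·m) = 2√(5970 × 49.8) = 1091 N·s/m, so ζ = c/c_c = 438/1091 = 0.4016.
ω_d = ω_n√(1 − ζ²) = 10.95 × √(1 − 0.161) = 10.03 rad/s.
f_d = ω_d/(2π) = 1.596 Hz.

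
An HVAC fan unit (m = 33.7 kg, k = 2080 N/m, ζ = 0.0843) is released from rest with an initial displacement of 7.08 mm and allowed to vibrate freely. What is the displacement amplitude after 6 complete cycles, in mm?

Logarithmic decrement δ = 2πζ/√(1 − ζ²) = 2π × 0.08430/√(1 − 0.00711) = 0.5316.
After n cycles, x_n/x₀ = e^(−nδ), so x_6 = 7.08 × e^(−6 × 0.5316) = 7.08 × 0.04120 = 0.2917 mm.

0.292 mm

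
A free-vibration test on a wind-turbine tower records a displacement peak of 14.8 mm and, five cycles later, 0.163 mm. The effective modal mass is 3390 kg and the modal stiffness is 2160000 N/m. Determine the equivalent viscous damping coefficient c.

Logarithmic decrement δ = (1/n)·ln(x₀/x_n) = (1/5)·ln(14.8/0.163) = (1/5)·ln(90.80) = 0.9017.
ζ = δ/√(4π² + δ²) = 0.9017/√(39.48 + 0.813) = 0.9017/6.348 = 0.1421.
c = ζ · 2√(km) = 0.1421 × 2√(2160000 × 3390) = 0.1421 × 171100 = 24310 N·s/m.

24300 N·s/m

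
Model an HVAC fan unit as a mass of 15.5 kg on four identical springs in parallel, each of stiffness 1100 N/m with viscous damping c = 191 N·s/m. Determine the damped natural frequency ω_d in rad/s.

15.7 rad/s

Parallel springs add: k_eq = 4 × 1100 = 4400 N/m.
ω_n = √(k_eq/m) = √(4400/15.5) = 16.85 rad/s.
Critical damping c_c = 2√(k_eq·m) = 2√(4400 × 15.5) = 522.3 N·s/m, so ζ = c/c_c = 191/522.3 = 0.3657.
ω_d = ω_n√(1 − ζ²) = 16.85 × √(1 − 0.134) = 15.68 rad/s.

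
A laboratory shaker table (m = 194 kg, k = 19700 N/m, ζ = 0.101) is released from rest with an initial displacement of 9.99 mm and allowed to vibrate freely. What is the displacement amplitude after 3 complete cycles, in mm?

Logarithmic decrement δ = 2πζ/√(1 − ζ²) = 2π × 0.1010/√(1 − 0.0102) = 0.6379.
After n cycles, x_n/x₀ = e^(−nδ), so x_3 = 9.99 × e^(−3 × 0.6379) = 9.99 × 0.1475 = 1.474 mm.

1.47 mm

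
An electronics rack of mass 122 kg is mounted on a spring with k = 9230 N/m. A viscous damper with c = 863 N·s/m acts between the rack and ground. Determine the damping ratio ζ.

0.407

ω_n = √(k/m) = √(9230/122) = 8.698 rad/s.
Critical damping c_c = 2√(k·m) = 2√(9230 × 122) = 2122 N·s/m, so ζ = c/c_c = 863/2122 = 0.4066.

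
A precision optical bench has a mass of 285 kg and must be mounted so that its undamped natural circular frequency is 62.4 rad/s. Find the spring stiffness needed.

k = m·ω_n² = 285 × 62.40² = 285 × 3894 = 1110000 N/m.

1110000 N/m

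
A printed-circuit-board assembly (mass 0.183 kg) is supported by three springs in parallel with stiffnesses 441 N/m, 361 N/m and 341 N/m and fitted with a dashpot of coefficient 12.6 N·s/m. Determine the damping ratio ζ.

Parallel springs add: k_eq = 441 + 361 + 341 = 1143 N/m.
ω_n = √(k_eq/m) = √(1143/0.183) = 79.03 rad/s.
Critical damping c_c = 2√(k_eq·m) = 2√(1143 × 0.183) = 28.93 N·s/m, so ζ = c/c_c = 12.6/28.93 = 0.4356.

0.436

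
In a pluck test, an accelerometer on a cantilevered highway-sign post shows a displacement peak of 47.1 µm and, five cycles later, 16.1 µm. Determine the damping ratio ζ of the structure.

Logarithmic decrement δ = (1/n)·ln(x₀/x_n) = (1/5)·ln(47.1/16.1) = (1/5)·ln(2.925) = 0.2147.
ζ = δ/√(4π² + δ²) = 0.2147/√(39.48 + 0.0461) = 0.2147/6.287 = 0.03415.

0.0341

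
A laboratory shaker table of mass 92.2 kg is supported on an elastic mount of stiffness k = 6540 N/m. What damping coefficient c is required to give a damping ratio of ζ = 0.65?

c_c = 2√(k·m) = 2√(6540 × 92.2) = 1553 N·s/m.
c = ζ·c_c = 0.65 × 1553 = 1009 N·s/m.

1010 N·s/m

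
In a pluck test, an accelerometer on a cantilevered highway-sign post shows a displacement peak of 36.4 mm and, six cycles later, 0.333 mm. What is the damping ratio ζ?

0.124

Logarithmic decrement δ = (1/n)·ln(x₀/x_n) = (1/6)·ln(36.4/0.333) = (1/6)·ln(109.3) = 0.7824.
ζ = δ/√(4π² + δ²) = 0.7824/√(39.48 + 0.612) = 0.7824/6.332 = 0.1236.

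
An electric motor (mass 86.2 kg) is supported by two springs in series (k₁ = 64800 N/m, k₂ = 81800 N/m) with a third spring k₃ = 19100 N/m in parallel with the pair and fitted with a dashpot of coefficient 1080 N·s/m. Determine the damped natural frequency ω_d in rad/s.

24.5 rad/s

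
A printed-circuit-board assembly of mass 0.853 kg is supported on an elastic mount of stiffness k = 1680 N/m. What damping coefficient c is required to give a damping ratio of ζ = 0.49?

37.1 N·s/m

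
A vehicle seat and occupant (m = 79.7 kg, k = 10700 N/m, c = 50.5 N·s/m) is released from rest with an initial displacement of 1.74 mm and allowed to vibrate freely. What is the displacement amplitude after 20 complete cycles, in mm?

0.0559 mm

ζ = c/(2√(km)) = 50.5/(2√(10700 × 79.7)) = 50.5/1847 = 0.02734.
Logarithmic decrement δ = 2πζ/√(1 − ζ²) = 2π × 0.02734/√(1 − 0.000748) = 0.1719.
After n cycles, x_n/x₀ = e^(−nδ), so x_20 = 1.74 × e^(−20 × 0.1719) = 1.74 × 0.03215 = 0.05595 mm.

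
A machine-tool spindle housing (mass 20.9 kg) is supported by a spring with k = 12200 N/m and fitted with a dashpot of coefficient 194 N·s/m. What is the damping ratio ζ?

0.192

ω_n = √(k/m) = √(12200/20.9) = 24.16 rad/s.
Critical damping c_c = 2√(k·m) = 2√(12200 × 20.9) = 1010 N·s/m, so ζ = c/c_c = 194/1010 = 0.1921.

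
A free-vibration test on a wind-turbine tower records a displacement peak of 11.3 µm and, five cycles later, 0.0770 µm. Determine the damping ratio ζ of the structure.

Logarithmic decrement δ = (1/n)·ln(x₀/x_n) = (1/5)·ln(11.3/0.0770) = (1/5)·ln(146.8) = 0.9978.
ζ = δ/√(4π² + δ²) = 0.9978/√(39.48 + 0.996) = 0.9978/6.362 = 0.1568.

0.157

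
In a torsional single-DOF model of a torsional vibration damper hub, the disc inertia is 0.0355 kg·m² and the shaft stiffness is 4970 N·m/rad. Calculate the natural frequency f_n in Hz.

59.6 Hz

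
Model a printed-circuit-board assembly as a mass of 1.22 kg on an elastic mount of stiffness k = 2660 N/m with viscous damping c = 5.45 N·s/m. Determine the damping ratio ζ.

ω_n = √(k/m) = √(2660/1.22) = 46.69 rad/s.
Critical damping c_c = 2√(k·m) = 2√(2660 × 1.22) = 113.9 N·s/m, so ζ = c/c_c = 5.45/113.9 = 0.04783.

0.0478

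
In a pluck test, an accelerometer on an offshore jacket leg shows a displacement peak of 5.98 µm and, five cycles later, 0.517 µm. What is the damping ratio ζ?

Logarithmic decrement δ = (1/n)·ln(x₀/x_n) = (1/5)·ln(5.98/0.517) = (1/5)·ln(11.57) = 0.4896.
ζ = δ/√(4π² + δ²) = 0.4896/√(39.48 + 0.240) = 0.4896/6.302 = 0.07769.

0.0777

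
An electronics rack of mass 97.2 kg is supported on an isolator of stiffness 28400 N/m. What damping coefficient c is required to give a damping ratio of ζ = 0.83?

c_c = 2√(k·m) = 2√(28400 × 97.2) = 3323 N·s/m.
c = ζ·c_c = 0.83 × 3323 = 2758 N·s/m.

2760 N·s/m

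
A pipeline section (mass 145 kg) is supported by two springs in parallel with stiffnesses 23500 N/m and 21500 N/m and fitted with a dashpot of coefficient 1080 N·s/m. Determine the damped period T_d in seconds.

0.365 s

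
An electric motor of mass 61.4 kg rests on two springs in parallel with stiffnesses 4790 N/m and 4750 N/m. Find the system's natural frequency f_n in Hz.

Parallel springs add: k_eq = 4790 + 4750 = 9540 N/m.
ω_n = √(k_eq/m) = √(9540/61.4) = √155.4 = 12.46 rad/s.
f_n = ω_n/(2π) = 12.46/6.283 = 1.984 Hz.

1.98 Hz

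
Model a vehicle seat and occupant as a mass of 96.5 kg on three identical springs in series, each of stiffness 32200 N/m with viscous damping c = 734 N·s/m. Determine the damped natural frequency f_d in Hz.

Series springs: 1/k_eq = 3/32200, so k_eq = 32200/3 = 10730 N/m.
ω_n = √(k_eq/m) = √(10730/96.5) = 10.55 rad/s.
Critical damping c_c = 2√(k_eq·m) = 2√(10730 × 96.5) = 2035 N·s/m, so ζ = c/c_c = 734/2035 = 0.3606.
ω_d = ω_n√(1 − ζ²) = 10.55 × √(1 − 0.130) = 9.837 rad/s.
f_d = ω_d/(2π) = 1.566 Hz.

1.57 Hz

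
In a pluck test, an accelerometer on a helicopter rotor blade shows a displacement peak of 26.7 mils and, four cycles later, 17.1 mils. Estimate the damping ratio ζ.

Logarithmic decrement δ = (1/n)·ln(x₀/x_n) = (1/4)·ln(26.7/17.1) = (1/4)·ln(1.561) = 0.1114.
ζ = δ/√(4π² + δ²) = 0.1114/√(39.48 + 0.0124) = 0.1114/6.284 = 0.01773.

0.0177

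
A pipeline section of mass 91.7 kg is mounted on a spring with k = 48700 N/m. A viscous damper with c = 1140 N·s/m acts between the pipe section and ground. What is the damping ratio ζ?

ω_n = √(k/m) = √(48700/91.7) = 23.05 rad/s.
Critical damping c_c = 2√(k·m) = 2√(48700 × 91.7) = 4226 N·s/m, so ζ = c/c_c = 1140/4226 = 0.2697.

0.270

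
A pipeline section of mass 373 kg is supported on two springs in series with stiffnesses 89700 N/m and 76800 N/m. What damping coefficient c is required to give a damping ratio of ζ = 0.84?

6600 N·s/m

Series springs: 1/k_eq = 1/89700 + 1/76800 = 2.417×10^-5, so k_eq = 41380 N/m.
c_c = 2√(k_eq·m) = 2√(41380 × 373) = 7857 N·s/m.
c = ζ·c_c = 0.84 × 7857 = 6600 N·s/m.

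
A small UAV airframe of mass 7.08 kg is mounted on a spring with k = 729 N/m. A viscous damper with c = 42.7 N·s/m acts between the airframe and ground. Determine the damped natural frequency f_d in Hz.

1.54 Hz

ω_n = √(k/m) = √(729.0/7.08) = 10.15 rad/s.
Critical damping c_c = 2√(k·m) = 2√(729.0 × 7.08) = 143.7 N·s/m, so ζ = c/c_c = 42.7/143.7 = 0.2972.
ω_d = ω_n√(1 − ζ²) = 10.15 × √(1 − 0.0883) = 9.689 rad/s.
f_d = ω_d/(2π) = 1.542 Hz.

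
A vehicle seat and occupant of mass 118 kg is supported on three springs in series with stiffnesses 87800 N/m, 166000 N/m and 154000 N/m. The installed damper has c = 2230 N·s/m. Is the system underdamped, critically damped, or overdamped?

underdamped

Series springs: 1/k_eq = 1/87800 + 1/166000 + 1/154000 = 2.391×10^-5, so k_eq = 41830 N/m.
c_c = 2√(k_eq·m) = 4443 N·s/m; ζ = c/c_c = 2230/4443 = 0.502.
Since ζ < 1 the system is underdamped.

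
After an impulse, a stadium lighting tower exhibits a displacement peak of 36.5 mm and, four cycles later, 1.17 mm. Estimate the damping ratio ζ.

Logarithmic decrement δ = (1/n)·ln(x₀/x_n) = (1/4)·ln(36.5/1.17) = (1/4)·ln(31.20) = 0.8601.
ζ = δ/√(4π² + δ²) = 0.8601/√(39.48 + 0.740) = 0.8601/6.342 = 0.1356.

0.136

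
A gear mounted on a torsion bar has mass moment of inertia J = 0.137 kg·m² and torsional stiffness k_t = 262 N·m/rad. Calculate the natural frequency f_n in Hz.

6.96 Hz

ω_n = √(k_t/J) = √(262/0.137) = √1912 = 43.73 rad/s.
f_n = ω_n/(2π) = 43.73/6.283 = 6.960 Hz.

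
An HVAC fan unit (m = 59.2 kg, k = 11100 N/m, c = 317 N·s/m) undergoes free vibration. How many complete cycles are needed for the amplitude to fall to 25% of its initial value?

ζ = c/(2√(km)) = 317/(2√(11100 × 59.2)) = 317/1621 = 0.1955.
Logarithmic decrement δ = 2πζ/√(1 − ζ²) = 2π × 0.1955/√(1 − 0.0382) = 1.253.
x_n/x₀ = e^(−nδ) ≤ 0.25; take ln: n ≥ ln(1/0.25)/δ = 1.386/1.253 = 1.107.
So 2 complete cycles are required.

2 cycles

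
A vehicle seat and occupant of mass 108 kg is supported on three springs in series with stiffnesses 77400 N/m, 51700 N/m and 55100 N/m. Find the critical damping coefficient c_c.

2930 N·s/m

Series springs: 1/k_eq = 1/77400 + 1/51700 + 1/55100 = 5.041×10^-5, so k_eq = 19840 N/m.
c_c = 2√(k_eq·m) = 2√(19840 × 108) = 2 × 1464 = 2927 N·s/m.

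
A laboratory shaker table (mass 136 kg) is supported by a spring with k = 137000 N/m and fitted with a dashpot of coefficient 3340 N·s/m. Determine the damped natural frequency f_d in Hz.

4.66 Hz

ω_n = √(k/m) = √(137000/136) = 31.74 rad/s.
Critical damping c_c = 2√(k·m) = 2√(137000 × 136) = 8633 N·s/m, so ζ = c/c_c = 3340/8633 = 0.3869.
ω_d = ω_n√(1 − ζ²) = 31.74 × √(1 − 0.150) = 29.27 rad/s.
f_d = ω_d/(2π) = 4.658 Hz.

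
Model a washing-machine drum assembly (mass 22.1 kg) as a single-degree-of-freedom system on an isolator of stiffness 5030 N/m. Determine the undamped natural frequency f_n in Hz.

ω_n = √(k/m) = √(5030/22.1) = √227.6 = 15.09 rad/s.
f_n = ω_n/(2π) = 15.09/6.283 = 2.401 Hz.

2.40 Hz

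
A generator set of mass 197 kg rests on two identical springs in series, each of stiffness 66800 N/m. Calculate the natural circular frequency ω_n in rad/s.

13.0 rad/s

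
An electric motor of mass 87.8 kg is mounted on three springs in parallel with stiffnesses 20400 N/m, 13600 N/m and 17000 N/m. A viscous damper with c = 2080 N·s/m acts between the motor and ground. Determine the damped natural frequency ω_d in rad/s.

Parallel springs add: k_eq = 20400 + 13600 + 17000 = 51000 N/m.
ω_n = √(k_eq/m) = √(51000/87.8) = 24.10 rad/s.
Critical damping c_c = 2√(k_eq·m) = 2√(51000 × 87.8) = 4232 N·s/m, so ζ = c/c_c = 2080/4232 = 0.4915.
ω_d = ω_n√(1 − ζ²) = 24.10 × √(1 − 0.242) = 20.99 rad/s.

21.0 rad/s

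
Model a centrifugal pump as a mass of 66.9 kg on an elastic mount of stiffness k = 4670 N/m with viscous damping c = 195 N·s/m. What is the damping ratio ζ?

ω_n = √(k/m) = √(4670/66.9) = 8.355 rad/s.
Critical damping c_c = 2√(k·m) = 2√(4670 × 66.9) = 1118 N·s/m, so ζ = c/c_c = 195/1118 = 0.1744.

0.174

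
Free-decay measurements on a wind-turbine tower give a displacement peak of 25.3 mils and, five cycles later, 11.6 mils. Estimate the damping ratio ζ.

0.0248

Logarithmic decrement δ = (1/n)·ln(x₀/x_n) = (1/5)·ln(25.3/11.6) = (1/5)·ln(2.181) = 0.1560.
ζ = δ/√(4π² + δ²) = 0.1560/√(39.48 + 0.0243) = 0.1560/6.285 = 0.02481.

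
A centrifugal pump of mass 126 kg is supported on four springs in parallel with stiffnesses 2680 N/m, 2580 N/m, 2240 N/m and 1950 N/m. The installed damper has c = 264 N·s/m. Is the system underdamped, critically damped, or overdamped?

underdamped

Parallel springs add: k_eq = 2680 + 2580 + 2240 + 1950 = 9450 N/m.
c_c = 2√(k_eq·m) = 2182 N·s/m; ζ = c/c_c = 264/2182 = 0.121.
Since ζ < 1 the system is underdamped.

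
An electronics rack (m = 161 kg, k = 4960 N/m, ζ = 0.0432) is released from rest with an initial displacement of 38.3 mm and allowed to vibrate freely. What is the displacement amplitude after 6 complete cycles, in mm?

Logarithmic decrement δ = 2πζ/√(1 − ζ²) = 2π × 0.04320/√(1 − 0.00187) = 0.2717.
After n cycles, x_n/x₀ = e^(−nδ), so x_6 = 38.3 × e^(−6 × 0.2717) = 38.3 × 0.1959 = 7.503 mm.

7.50 mm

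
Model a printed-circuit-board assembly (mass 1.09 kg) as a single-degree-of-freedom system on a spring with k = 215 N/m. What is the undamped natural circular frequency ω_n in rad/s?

ω_n = √(k/m) = √(215.0/1.09) = √197.2 = 14.04 rad/s.

14.0 rad/s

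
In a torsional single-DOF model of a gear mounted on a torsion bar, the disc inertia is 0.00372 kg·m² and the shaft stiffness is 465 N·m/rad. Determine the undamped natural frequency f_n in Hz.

ω_n = √(k_t/J) = √(465/0.00372) = √125000 = 353.6 rad/s.
f_n = ω_n/(2π) = 353.6/6.283 = 56.27 Hz.

56.3 Hz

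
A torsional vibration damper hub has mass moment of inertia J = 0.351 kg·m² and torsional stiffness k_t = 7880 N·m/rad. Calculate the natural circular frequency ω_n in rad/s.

150 rad/s

ω_n = √(k_t/J) = √(7880/0.351) = √22450 = 149.8 rad/s.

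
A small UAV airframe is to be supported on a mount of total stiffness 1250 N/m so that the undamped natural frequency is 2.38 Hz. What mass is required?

ω_n = 2πf_n = 2π × 2.38 = 14.95 rad/s.
m = k/ω_n² = 1250/14.95² = 1250/223.6 = 5.590 kg.

5.59 kg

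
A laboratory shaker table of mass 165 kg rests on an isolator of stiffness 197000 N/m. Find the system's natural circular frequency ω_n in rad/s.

34.6 rad/s

ω_n = √(k/m) = √(197000/165) = √1194 = 34.55 rad/s.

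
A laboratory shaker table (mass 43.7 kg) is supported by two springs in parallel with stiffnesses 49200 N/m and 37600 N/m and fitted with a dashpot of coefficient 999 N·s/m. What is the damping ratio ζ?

0.256

Parallel springs add: k_eq = 49200 + 37600 = 86800 N/m.
ω_n = √(k_eq/m) = √(86800/43.7) = 44.57 rad/s.
Critical damping c_c = 2√(k_eq·m) = 2√(86800 × 43.7) = 3895 N·s/m, so ζ = c/c_c = 999/3895 = 0.2565.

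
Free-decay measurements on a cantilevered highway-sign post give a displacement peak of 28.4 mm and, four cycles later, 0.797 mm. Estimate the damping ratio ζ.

0.141

Logarithmic decrement δ = (1/n)·ln(x₀/x_n) = (1/4)·ln(28.4/0.797) = (1/4)·ln(35.63) = 0.8933.
ζ = δ/√(4π² + δ²) = 0.8933/√(39.48 + 0.798) = 0.8933/6.346 = 0.1408.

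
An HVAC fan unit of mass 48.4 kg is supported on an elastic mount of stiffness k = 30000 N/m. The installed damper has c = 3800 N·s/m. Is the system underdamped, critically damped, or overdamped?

c_c = 2√(k·m) = 2410 N·s/m; ζ = c/c_c = 3800/2410 = 1.58.
Since ζ > 1 the system is overdamped.

overdamped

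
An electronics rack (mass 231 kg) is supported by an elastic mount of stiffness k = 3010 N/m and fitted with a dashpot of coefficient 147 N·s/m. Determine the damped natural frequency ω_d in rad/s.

ω_n = √(k/m) = √(3010/231) = 3.610 rad/s.
Critical damping c_c = 2√(k·m) = 2√(3010 × 231) = 1668 N·s/m, so ζ = c/c_c = 147/1668 = 0.08815.
ω_d = ω_n√(1 − ζ²) = 3.610 × √(1 − 0.00777) = 3.596 rad/s.

3.60 rad/s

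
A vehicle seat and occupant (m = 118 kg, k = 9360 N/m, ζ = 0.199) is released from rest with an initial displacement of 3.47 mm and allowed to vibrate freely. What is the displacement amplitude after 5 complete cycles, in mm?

Logarithmic decrement δ = 2πζ/√(1 − ζ²) = 2π × 0.1990/√(1 − 0.0396) = 1.276.
After n cycles, x_n/x₀ = e^(−nδ), so x_5 = 3.47 × e^(−5 × 1.276) = 3.47 × 0.001696 = 0.005886 mm.

0.00589 mm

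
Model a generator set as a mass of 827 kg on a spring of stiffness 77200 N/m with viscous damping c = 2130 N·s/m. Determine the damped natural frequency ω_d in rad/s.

ω_n = √(k/m) = √(77200/827) = 9.662 rad/s.
Critical damping c_c = 2√(k·m) = 2√(77200 × 827) = 15980 N·s/m, so ζ = c/c_c = 2130/15980 = 0.1333.
ω_d = ω_n√(1 − ζ²) = 9.662 × √(1 − 0.0178) = 9.576 rad/s.

9.58 rad/s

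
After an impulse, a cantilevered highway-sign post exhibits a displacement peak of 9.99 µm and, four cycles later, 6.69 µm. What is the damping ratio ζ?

Logarithmic decrement δ = (1/n)·ln(x₀/x_n) = (1/4)·ln(9.99/6.69) = (1/4)·ln(1.493) = 0.1002.
ζ = δ/√(4π² + δ²) = 0.1002/√(39.48 + 0.0100) = 0.1002/6.284 = 0.01595.

0.0160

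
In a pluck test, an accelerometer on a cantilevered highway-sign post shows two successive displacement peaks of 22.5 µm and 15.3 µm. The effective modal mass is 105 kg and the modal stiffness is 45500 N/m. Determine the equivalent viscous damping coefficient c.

268 N·s/m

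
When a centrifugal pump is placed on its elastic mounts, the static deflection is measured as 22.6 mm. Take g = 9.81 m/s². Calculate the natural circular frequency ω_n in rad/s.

ω_n = √(g/δ_st) = √(9.81/0.0226) = √434.1 = 20.83 rad/s.

20.8 rad/s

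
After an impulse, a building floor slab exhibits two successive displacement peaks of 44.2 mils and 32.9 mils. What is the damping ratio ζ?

0.0469

Logarithmic decrement δ = (1/n)·ln(x₀/x_n) = (1/1)·ln(44.2/32.9) = (1/1)·ln(1.343) = 0.2953.
ζ = δ/√(4π² + δ²) = 0.2953/√(39.48 + 0.0872) = 0.2953/6.290 = 0.04694.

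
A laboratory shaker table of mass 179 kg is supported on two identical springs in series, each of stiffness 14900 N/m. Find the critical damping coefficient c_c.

2310 N·s/m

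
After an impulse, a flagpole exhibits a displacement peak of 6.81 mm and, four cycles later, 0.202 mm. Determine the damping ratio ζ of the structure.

Logarithmic decrement δ = (1/n)·ln(x₀/x_n) = (1/4)·ln(6.81/0.202) = (1/4)·ln(33.71) = 0.8795.
ζ = δ/√(4π² + δ²) = 0.8795/√(39.48 + 0.773) = 0.8795/6.344 = 0.1386.

0.139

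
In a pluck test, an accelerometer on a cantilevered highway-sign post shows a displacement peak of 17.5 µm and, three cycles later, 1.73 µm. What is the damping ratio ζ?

Logarithmic decrement δ = (1/n)·ln(x₀/x_n) = (1/3)·ln(17.5/1.73) = (1/3)·ln(10.12) = 0.7714.
ζ = δ/√(4π² + δ²) = 0.7714/√(39.48 + 0.595) = 0.7714/6.330 = 0.1219.

0.122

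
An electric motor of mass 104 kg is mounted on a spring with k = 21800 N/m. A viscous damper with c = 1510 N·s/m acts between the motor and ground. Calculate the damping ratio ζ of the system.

ω_n = √(k/m) = √(21800/104) = 14.48 rad/s.
Critical damping c_c = 2√(k·m) = 2√(21800 × 104) = 3011 N·s/m, so ζ = c/c_c = 1510/3011 = 0.5014.

0.501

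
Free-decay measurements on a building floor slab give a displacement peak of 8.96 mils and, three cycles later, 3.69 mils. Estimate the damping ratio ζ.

Logarithmic decrement δ = (1/n)·ln(x₀/x_n) = (1/3)·ln(8.96/3.69) = (1/3)·ln(2.428) = 0.2957.
ζ = δ/√(4π² + δ²) = 0.2957/√(39.48 + 0.0874) = 0.2957/6.290 = 0.04701.

0.0470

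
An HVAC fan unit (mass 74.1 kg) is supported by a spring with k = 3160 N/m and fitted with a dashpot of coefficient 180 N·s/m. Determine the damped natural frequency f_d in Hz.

1.02 Hz

ω_n = √(k/m) = √(3160/74.1) = 6.530 rad/s.
Critical damping c_c = 2√(k·m) = 2√(3160 × 74.1) = 967.8 N·s/m, so ζ = c/c_c = 180/967.8 = 0.1860.
ω_d = ω_n√(1 − ζ²) = 6.530 × √(1 − 0.0346) = 6.416 rad/s.
f_d = ω_d/(2π) = 1.021 Hz.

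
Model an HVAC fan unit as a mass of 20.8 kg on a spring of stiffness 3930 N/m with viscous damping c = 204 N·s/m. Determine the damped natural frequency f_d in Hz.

ω_n = √(k/m) = √(3930/20.8) = 13.75 rad/s.
Critical damping c_c = 2√(k·m) = 2√(3930 × 20.8) = 571.8 N·s/m, so ζ = c/c_c = 204/571.8 = 0.3568.
ω_d = ω_n√(1 − ζ²) = 13.75 × √(1 − 0.127) = 12.84 rad/s.
f_d = ω_d/(2π) = 2.044 Hz.

2.04 Hz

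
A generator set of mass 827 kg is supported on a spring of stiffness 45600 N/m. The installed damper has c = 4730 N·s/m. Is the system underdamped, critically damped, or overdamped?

c_c = 2√(k·m) = 12280 N·s/m; ζ = c/c_c = 4730/12280 = 0.385.
Since ζ < 1 the system is underdamped.

underdamped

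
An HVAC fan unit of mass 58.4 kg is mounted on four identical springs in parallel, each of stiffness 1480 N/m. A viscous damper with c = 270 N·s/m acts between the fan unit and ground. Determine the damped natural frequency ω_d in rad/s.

9.80 rad/s

Parallel springs add: k_eq = 4 × 1480 = 5920 N/m.
ω_n = √(k_eq/m) = √(5920/58.4) = 10.07 rad/s.
Critical damping c_c = 2√(k_eq·m) = 2√(5920 × 58.4) = 1176 N·s/m, so ζ = c/c_c = 270/1176 = 0.2296.
ω_d = ω_n√(1 − ζ²) = 10.07 × √(1 − 0.0527) = 9.799 rad/s.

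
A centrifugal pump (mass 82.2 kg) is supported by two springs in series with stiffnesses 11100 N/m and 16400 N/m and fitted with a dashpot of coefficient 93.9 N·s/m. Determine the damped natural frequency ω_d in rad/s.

8.96 rad/s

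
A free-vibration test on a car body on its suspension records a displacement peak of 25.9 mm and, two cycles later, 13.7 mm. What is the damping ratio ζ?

Logarithmic decrement δ = (1/n)·ln(x₀/x_n) = (1/2)·ln(25.9/13.7) = (1/2)·ln(1.891) = 0.3184.
ζ = δ/√(4π² + δ²) = 0.3184/√(39.48 + 0.101) = 0.3184/6.291 = 0.05061.

0.0506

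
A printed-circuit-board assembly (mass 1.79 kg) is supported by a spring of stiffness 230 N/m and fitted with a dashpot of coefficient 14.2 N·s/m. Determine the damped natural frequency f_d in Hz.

1.69 Hz

ω_n = √(k/m) = √(230.0/1.79) = 11.34 rad/s.
Critical damping c_c = 2√(k·m) = 2√(230.0 × 1.79) = 40.58 N·s/m, so ζ = c/c_c = 14.2/40.58 = 0.3499.
ω_d = ω_n√(1 − ζ²) = 11.34 × √(1 − 0.122) = 10.62 rad/s.
f_d = ω_d/(2π) = 1.690 Hz.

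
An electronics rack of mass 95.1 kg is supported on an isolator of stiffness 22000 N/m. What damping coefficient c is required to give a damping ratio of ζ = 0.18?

c_c = 2√(k·m) = 2√(22000 × 95.1) = 2893 N·s/m.
c = ζ·c_c = 0.18 × 2893 = 520.7 N·s/m.

521 N·s/m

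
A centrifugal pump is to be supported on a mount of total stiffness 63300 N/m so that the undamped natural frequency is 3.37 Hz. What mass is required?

ω_n = 2πf_n = 2π × 3.37 = 21.17 rad/s.
m = k/ω_n² = 63300/21.17² = 63300/448.4 = 141.2 kg.

141 kg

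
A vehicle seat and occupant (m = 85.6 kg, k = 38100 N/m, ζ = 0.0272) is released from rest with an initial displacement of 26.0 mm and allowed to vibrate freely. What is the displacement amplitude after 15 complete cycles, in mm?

Logarithmic decrement δ = 2πζ/√(1 − ζ²) = 2π × 0.02720/√(1 − 0.000740) = 0.1710.
After n cycles, x_n/x₀ = e^(−nδ), so x_15 = 26.0 × e^(−15 × 0.1710) = 26.0 × 0.07696 = 2.001 mm.

2.00 mm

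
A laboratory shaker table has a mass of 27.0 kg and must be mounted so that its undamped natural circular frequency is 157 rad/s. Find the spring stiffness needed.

k = m·ω_n² = 27.0 × 157.0² = 27.0 × 24650 = 665500 N/m.

666000 N/m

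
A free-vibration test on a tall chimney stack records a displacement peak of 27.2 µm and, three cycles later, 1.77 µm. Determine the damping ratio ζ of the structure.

Logarithmic decrement δ = (1/n)·ln(x₀/x_n) = (1/3)·ln(27.2/1.77) = (1/3)·ln(15.37) = 0.9107.
ζ = δ/√(4π² + δ²) = 0.9107/√(39.48 + 0.829) = 0.9107/6.349 = 0.1435.

0.143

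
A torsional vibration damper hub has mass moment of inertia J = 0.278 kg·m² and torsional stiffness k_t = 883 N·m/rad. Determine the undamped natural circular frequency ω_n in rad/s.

56.4 rad/s

ω_n = √(k_t/J) = √(883/0.278) = √3176 = 56.36 rad/s.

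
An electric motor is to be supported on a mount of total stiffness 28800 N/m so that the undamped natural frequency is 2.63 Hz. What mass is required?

105 kg

ω_n = 2πf_n = 2π × 2.63 = 16.52 rad/s.
m = k/ω_n² = 28800/16.52² = 28800/273.1 = 105.5 kg.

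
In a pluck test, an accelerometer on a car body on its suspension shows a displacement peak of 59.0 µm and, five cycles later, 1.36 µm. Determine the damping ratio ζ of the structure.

0.119

Logarithmic decrement δ = (1/n)·ln(x₀/x_n) = (1/5)·ln(59.0/1.36) = (1/5)·ln(43.38) = 0.7540.
ζ = δ/√(4π² + δ²) = 0.7540/√(39.48 + 0.569) = 0.7540/6.328 = 0.1191.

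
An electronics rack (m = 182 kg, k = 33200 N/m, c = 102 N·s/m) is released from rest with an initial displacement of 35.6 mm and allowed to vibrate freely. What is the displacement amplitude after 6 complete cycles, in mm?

ζ = c/(2√(km)) = 102/(2√(33200 × 182)) = 102/4916 = 0.02075.
Logarithmic decrement δ = 2πζ/√(1 − ζ²) = 2π × 0.02075/√(1 − 0.000430) = 0.1304.
After n cycles, x_n/x₀ = e^(−nδ), so x_6 = 35.6 × e^(−6 × 0.1304) = 35.6 × 0.4573 = 16.28 mm.

16.3 mm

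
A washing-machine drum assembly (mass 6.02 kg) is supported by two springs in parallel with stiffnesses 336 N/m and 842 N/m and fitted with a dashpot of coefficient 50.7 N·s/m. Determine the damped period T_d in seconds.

Parallel springs add: k_eq = 336 + 842 = 1178 N/m.
ω_n = √(k_eq/m) = √(1178/6.02) = 13.99 rad/s.
Critical damping c_c = 2√(k_eq·m) = 2√(1178 × 6.02) = 168.4 N·s/m, so ζ = c/c_c = 50.7/168.4 = 0.3010.
ω_d = ω_n√(1 − ζ²) = 13.99 × √(1 − 0.0906) = 13.34 rad/s.
T_d = 2π/ω_d = 0.4710 s.

0.471 s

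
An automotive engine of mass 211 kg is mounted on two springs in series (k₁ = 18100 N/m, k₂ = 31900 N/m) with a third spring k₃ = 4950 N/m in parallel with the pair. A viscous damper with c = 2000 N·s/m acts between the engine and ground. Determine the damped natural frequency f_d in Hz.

1.19 Hz

Series pair: k_s = k₁k₂/(k₁+k₂) = (18100)(31900)/(18100 + 31900) = 11550 N/m. In parallel with k₃: k_eq = 11550 + 4950 = 16500 N/m.
ω_n = √(k_eq/m) = √(16500/211) = 8.842 rad/s.
Critical damping c_c = 2√(k_eq·m) = 2√(16500 × 211) = 3732 N·s/m, so ζ = c/c_c = 2000/3732 = 0.5360.
ω_d = ω_n√(1 − ζ²) = 8.842 × √(1 − 0.287) = 7.465 rad/s.
f_d = ω_d/(2π) = 1.188 Hz.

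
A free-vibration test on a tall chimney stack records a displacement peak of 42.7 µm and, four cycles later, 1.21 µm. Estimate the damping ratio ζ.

Logarithmic decrement δ = (1/n)·ln(x₀/x_n) = (1/4)·ln(42.7/1.21) = (1/4)·ln(35.29) = 0.8909.
ζ = δ/√(4π² + δ²) = 0.8909/√(39.48 + 0.794) = 0.8909/6.346 = 0.1404.

0.140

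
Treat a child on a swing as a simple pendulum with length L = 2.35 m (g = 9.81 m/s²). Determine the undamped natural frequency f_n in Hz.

0.325 Hz

For a simple pendulum ω_n = √(g/L) = √(9.81/2.35) = √4.174 = 2.043 rad/s.
f_n = ω_n/(2π) = 2.043/6.283 = 0.3252 Hz.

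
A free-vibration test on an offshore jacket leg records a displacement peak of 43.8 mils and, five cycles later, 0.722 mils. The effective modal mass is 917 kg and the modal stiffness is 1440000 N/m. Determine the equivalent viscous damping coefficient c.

Logarithmic decrement δ = (1/n)·ln(x₀/x_n) = (1/5)·ln(43.8/0.722) = (1/5)·ln(60.66) = 0.8211.
ζ = δ/√(4π² + δ²) = 0.8211/√(39.48 + 0.674) = 0.8211/6.337 = 0.1296.
c = ζ · 2√(km) = 0.1296 × 2√(1440000 × 917) = 0.1296 × 72680 = 9417 N·s/m.

9420 N·s/m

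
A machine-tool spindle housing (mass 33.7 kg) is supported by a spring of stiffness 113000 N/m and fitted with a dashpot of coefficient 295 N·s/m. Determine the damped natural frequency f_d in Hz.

9.19 Hz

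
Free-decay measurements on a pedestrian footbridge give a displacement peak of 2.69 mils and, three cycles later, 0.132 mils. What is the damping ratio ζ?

Logarithmic decrement δ = (1/n)·ln(x₀/x_n) = (1/3)·ln(2.69/0.132) = (1/3)·ln(20.38) = 1.005.
ζ = δ/√(4π² + δ²) = 1.005/√(39.48 + 1.01) = 1.005/6.363 = 0.1579.

0.158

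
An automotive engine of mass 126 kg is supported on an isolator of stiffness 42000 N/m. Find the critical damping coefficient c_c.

c_c = 2√(k·m) = 2√(42000 × 126) = 2 × 2300 = 4601 N·s/m.

4600 N·s/m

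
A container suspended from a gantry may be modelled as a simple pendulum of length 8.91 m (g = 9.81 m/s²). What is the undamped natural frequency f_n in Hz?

0.167 Hz

For a simple pendulum ω_n = √(g/L) = √(9.81/8.91) = √1.101 = 1.049 rad/s.
f_n = ω_n/(2π) = 1.049/6.283 = 0.1670 Hz.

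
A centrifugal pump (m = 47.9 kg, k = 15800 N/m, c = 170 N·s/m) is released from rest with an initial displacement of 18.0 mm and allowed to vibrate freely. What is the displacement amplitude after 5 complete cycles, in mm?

ζ = c/(2√(km)) = 170/(2√(15800 × 47.9)) = 170/1740 = 0.09771.
Logarithmic decrement δ = 2πζ/√(1 − ζ²) = 2π × 0.09771/√(1 − 0.00955) = 0.6169.
After n cycles, x_n/x₀ = e^(−nδ), so x_5 = 18.0 × e^(−5 × 0.6169) = 18.0 × 0.04576 = 0.8237 mm.

0.824 mm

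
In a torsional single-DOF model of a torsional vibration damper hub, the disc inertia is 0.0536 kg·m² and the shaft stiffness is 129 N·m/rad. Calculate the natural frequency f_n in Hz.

7.81 Hz

ω_n = √(k_t/J) = √(129/0.0536) = √2407 = 49.06 rad/s.
f_n = ω_n/(2π) = 49.06/6.283 = 7.808 Hz.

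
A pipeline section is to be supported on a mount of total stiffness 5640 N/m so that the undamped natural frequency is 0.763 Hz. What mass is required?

ω_n = 2πf_n = 2π × 0.763 = 4.794 rad/s.
m = k/ω_n² = 5640/4.794² = 5640/22.98 = 245.4 kg.

245 kg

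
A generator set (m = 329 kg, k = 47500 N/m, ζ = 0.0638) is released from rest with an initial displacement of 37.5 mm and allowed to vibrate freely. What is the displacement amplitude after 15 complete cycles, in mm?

0.0906 mm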